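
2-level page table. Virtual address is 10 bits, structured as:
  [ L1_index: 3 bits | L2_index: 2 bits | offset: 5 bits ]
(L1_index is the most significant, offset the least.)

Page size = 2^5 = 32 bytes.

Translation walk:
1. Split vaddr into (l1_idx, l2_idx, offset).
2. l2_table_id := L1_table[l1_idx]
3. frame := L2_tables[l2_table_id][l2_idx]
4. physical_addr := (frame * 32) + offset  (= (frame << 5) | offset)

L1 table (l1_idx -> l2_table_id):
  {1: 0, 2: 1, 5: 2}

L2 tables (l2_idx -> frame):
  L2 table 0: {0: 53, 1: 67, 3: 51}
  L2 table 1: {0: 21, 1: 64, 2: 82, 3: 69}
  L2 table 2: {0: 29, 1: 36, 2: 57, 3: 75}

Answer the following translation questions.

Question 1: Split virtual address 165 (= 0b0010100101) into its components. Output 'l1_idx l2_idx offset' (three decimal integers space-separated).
Answer: 1 1 5

Derivation:
vaddr = 165 = 0b0010100101
  top 3 bits -> l1_idx = 1
  next 2 bits -> l2_idx = 1
  bottom 5 bits -> offset = 5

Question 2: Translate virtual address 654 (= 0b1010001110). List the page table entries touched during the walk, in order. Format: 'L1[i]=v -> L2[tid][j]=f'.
vaddr = 654 = 0b1010001110
Split: l1_idx=5, l2_idx=0, offset=14

Answer: L1[5]=2 -> L2[2][0]=29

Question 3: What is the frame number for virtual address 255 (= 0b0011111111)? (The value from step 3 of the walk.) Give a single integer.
Answer: 51

Derivation:
vaddr = 255: l1_idx=1, l2_idx=3
L1[1] = 0; L2[0][3] = 51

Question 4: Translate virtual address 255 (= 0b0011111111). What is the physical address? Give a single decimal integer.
vaddr = 255 = 0b0011111111
Split: l1_idx=1, l2_idx=3, offset=31
L1[1] = 0
L2[0][3] = 51
paddr = 51 * 32 + 31 = 1663

Answer: 1663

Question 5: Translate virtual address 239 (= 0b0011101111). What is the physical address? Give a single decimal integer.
vaddr = 239 = 0b0011101111
Split: l1_idx=1, l2_idx=3, offset=15
L1[1] = 0
L2[0][3] = 51
paddr = 51 * 32 + 15 = 1647

Answer: 1647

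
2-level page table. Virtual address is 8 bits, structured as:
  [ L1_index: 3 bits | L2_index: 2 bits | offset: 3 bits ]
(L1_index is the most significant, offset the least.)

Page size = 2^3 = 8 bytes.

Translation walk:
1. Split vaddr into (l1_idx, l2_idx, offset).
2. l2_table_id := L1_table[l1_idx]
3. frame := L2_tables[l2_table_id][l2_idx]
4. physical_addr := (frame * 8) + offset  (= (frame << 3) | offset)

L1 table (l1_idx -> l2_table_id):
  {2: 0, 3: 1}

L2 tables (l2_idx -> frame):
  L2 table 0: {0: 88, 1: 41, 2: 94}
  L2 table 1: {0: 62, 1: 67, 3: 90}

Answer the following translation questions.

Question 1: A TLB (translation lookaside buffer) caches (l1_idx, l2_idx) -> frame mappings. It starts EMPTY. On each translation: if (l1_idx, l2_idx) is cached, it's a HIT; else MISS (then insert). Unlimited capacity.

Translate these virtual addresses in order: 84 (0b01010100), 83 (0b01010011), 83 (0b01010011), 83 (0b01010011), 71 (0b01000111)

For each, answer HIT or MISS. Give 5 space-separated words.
Answer: MISS HIT HIT HIT MISS

Derivation:
vaddr=84: (2,2) not in TLB -> MISS, insert
vaddr=83: (2,2) in TLB -> HIT
vaddr=83: (2,2) in TLB -> HIT
vaddr=83: (2,2) in TLB -> HIT
vaddr=71: (2,0) not in TLB -> MISS, insert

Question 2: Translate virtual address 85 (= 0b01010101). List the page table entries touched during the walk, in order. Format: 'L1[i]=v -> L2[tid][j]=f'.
Answer: L1[2]=0 -> L2[0][2]=94

Derivation:
vaddr = 85 = 0b01010101
Split: l1_idx=2, l2_idx=2, offset=5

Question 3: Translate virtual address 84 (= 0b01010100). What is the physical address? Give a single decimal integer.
Answer: 756

Derivation:
vaddr = 84 = 0b01010100
Split: l1_idx=2, l2_idx=2, offset=4
L1[2] = 0
L2[0][2] = 94
paddr = 94 * 8 + 4 = 756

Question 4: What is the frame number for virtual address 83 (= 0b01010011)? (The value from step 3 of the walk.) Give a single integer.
Answer: 94

Derivation:
vaddr = 83: l1_idx=2, l2_idx=2
L1[2] = 0; L2[0][2] = 94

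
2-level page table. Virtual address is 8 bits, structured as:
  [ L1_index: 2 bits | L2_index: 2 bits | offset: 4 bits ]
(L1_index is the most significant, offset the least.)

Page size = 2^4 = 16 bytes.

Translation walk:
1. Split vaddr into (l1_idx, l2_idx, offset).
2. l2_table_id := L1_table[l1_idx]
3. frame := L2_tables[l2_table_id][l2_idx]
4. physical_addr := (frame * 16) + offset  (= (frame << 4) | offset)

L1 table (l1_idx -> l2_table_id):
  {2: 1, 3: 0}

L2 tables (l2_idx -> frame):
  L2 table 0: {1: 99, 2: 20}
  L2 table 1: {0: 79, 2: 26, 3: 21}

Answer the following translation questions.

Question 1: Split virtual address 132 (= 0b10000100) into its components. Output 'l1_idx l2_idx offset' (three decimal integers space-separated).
Answer: 2 0 4

Derivation:
vaddr = 132 = 0b10000100
  top 2 bits -> l1_idx = 2
  next 2 bits -> l2_idx = 0
  bottom 4 bits -> offset = 4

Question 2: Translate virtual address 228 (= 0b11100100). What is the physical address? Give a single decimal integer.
vaddr = 228 = 0b11100100
Split: l1_idx=3, l2_idx=2, offset=4
L1[3] = 0
L2[0][2] = 20
paddr = 20 * 16 + 4 = 324

Answer: 324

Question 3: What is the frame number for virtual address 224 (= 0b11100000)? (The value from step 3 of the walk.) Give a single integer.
Answer: 20

Derivation:
vaddr = 224: l1_idx=3, l2_idx=2
L1[3] = 0; L2[0][2] = 20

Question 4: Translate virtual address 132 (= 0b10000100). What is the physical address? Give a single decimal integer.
vaddr = 132 = 0b10000100
Split: l1_idx=2, l2_idx=0, offset=4
L1[2] = 1
L2[1][0] = 79
paddr = 79 * 16 + 4 = 1268

Answer: 1268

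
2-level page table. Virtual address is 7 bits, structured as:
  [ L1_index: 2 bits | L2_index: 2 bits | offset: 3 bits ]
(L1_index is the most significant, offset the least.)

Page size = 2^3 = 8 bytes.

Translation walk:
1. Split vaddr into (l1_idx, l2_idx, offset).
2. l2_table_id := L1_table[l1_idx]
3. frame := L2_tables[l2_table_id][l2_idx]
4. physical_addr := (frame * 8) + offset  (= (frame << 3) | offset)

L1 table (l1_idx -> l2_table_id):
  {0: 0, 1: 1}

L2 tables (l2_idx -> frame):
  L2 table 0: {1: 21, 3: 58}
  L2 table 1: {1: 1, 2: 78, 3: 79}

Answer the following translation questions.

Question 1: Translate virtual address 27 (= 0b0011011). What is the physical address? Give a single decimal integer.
Answer: 467

Derivation:
vaddr = 27 = 0b0011011
Split: l1_idx=0, l2_idx=3, offset=3
L1[0] = 0
L2[0][3] = 58
paddr = 58 * 8 + 3 = 467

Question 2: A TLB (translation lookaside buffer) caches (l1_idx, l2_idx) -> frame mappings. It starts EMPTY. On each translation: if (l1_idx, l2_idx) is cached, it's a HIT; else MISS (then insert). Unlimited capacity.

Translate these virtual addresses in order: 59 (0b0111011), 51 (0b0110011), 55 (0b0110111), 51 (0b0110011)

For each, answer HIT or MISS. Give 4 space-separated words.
Answer: MISS MISS HIT HIT

Derivation:
vaddr=59: (1,3) not in TLB -> MISS, insert
vaddr=51: (1,2) not in TLB -> MISS, insert
vaddr=55: (1,2) in TLB -> HIT
vaddr=51: (1,2) in TLB -> HIT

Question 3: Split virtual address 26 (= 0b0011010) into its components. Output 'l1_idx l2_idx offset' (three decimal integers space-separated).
Answer: 0 3 2

Derivation:
vaddr = 26 = 0b0011010
  top 2 bits -> l1_idx = 0
  next 2 bits -> l2_idx = 3
  bottom 3 bits -> offset = 2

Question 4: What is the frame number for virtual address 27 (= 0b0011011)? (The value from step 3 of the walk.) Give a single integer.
vaddr = 27: l1_idx=0, l2_idx=3
L1[0] = 0; L2[0][3] = 58

Answer: 58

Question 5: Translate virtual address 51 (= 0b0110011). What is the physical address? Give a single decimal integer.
Answer: 627

Derivation:
vaddr = 51 = 0b0110011
Split: l1_idx=1, l2_idx=2, offset=3
L1[1] = 1
L2[1][2] = 78
paddr = 78 * 8 + 3 = 627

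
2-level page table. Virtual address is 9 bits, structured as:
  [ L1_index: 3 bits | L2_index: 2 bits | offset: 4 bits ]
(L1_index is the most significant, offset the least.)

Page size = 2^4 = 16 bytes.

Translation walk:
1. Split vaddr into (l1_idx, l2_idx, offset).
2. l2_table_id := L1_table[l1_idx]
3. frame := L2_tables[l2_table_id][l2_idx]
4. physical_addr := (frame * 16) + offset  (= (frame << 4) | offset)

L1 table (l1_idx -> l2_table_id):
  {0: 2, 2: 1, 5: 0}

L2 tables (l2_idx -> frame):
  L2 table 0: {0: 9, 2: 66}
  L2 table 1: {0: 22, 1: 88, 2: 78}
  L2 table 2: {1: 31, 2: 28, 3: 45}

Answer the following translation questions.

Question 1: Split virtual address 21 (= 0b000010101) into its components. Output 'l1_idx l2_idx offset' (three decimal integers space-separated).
Answer: 0 1 5

Derivation:
vaddr = 21 = 0b000010101
  top 3 bits -> l1_idx = 0
  next 2 bits -> l2_idx = 1
  bottom 4 bits -> offset = 5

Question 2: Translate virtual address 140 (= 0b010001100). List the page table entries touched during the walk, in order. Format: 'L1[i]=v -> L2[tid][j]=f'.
vaddr = 140 = 0b010001100
Split: l1_idx=2, l2_idx=0, offset=12

Answer: L1[2]=1 -> L2[1][0]=22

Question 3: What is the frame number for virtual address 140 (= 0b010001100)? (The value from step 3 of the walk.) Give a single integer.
vaddr = 140: l1_idx=2, l2_idx=0
L1[2] = 1; L2[1][0] = 22

Answer: 22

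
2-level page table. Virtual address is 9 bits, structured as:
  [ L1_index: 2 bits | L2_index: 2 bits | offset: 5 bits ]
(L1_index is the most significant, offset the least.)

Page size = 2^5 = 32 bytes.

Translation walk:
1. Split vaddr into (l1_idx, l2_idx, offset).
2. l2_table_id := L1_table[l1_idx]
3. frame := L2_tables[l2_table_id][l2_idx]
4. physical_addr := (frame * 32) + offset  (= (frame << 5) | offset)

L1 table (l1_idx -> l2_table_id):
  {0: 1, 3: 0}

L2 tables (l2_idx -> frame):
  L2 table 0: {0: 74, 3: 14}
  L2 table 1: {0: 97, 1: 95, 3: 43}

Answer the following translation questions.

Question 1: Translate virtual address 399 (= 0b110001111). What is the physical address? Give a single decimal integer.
vaddr = 399 = 0b110001111
Split: l1_idx=3, l2_idx=0, offset=15
L1[3] = 0
L2[0][0] = 74
paddr = 74 * 32 + 15 = 2383

Answer: 2383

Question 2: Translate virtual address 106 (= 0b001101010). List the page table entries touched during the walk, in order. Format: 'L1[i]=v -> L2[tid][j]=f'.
Answer: L1[0]=1 -> L2[1][3]=43

Derivation:
vaddr = 106 = 0b001101010
Split: l1_idx=0, l2_idx=3, offset=10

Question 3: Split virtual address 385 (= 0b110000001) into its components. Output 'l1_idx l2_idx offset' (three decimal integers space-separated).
vaddr = 385 = 0b110000001
  top 2 bits -> l1_idx = 3
  next 2 bits -> l2_idx = 0
  bottom 5 bits -> offset = 1

Answer: 3 0 1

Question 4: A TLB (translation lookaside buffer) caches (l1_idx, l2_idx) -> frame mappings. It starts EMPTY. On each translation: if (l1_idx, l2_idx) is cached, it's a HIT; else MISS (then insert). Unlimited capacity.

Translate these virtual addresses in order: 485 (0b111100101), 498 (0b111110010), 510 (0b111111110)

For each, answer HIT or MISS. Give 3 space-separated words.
Answer: MISS HIT HIT

Derivation:
vaddr=485: (3,3) not in TLB -> MISS, insert
vaddr=498: (3,3) in TLB -> HIT
vaddr=510: (3,3) in TLB -> HIT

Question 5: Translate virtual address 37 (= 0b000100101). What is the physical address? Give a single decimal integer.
vaddr = 37 = 0b000100101
Split: l1_idx=0, l2_idx=1, offset=5
L1[0] = 1
L2[1][1] = 95
paddr = 95 * 32 + 5 = 3045

Answer: 3045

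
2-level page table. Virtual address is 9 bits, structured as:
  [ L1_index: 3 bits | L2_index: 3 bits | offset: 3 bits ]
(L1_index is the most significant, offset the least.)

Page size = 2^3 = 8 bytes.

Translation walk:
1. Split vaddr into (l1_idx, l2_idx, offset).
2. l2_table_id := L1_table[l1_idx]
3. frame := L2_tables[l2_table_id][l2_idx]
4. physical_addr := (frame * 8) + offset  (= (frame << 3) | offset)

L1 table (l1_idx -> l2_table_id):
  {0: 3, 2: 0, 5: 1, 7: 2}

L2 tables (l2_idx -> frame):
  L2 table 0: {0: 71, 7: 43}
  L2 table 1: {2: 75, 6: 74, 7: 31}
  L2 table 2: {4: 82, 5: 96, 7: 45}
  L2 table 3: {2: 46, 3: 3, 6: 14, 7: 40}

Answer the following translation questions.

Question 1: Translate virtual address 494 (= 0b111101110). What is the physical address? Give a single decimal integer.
Answer: 774

Derivation:
vaddr = 494 = 0b111101110
Split: l1_idx=7, l2_idx=5, offset=6
L1[7] = 2
L2[2][5] = 96
paddr = 96 * 8 + 6 = 774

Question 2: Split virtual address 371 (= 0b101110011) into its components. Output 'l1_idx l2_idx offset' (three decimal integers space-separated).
Answer: 5 6 3

Derivation:
vaddr = 371 = 0b101110011
  top 3 bits -> l1_idx = 5
  next 3 bits -> l2_idx = 6
  bottom 3 bits -> offset = 3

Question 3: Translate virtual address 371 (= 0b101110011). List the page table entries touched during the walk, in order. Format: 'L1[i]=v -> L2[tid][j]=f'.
Answer: L1[5]=1 -> L2[1][6]=74

Derivation:
vaddr = 371 = 0b101110011
Split: l1_idx=5, l2_idx=6, offset=3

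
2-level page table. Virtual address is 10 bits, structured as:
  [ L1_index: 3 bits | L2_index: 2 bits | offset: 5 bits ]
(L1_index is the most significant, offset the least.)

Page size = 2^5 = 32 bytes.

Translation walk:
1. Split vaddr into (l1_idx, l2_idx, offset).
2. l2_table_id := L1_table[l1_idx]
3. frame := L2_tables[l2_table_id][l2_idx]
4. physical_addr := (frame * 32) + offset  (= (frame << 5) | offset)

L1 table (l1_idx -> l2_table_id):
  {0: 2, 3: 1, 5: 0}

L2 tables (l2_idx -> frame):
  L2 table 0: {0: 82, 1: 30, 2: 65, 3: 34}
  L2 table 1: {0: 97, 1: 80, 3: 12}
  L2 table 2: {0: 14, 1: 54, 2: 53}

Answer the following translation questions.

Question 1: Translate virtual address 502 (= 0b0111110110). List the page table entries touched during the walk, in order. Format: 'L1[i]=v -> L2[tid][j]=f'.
Answer: L1[3]=1 -> L2[1][3]=12

Derivation:
vaddr = 502 = 0b0111110110
Split: l1_idx=3, l2_idx=3, offset=22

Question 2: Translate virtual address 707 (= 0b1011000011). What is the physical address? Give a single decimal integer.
vaddr = 707 = 0b1011000011
Split: l1_idx=5, l2_idx=2, offset=3
L1[5] = 0
L2[0][2] = 65
paddr = 65 * 32 + 3 = 2083

Answer: 2083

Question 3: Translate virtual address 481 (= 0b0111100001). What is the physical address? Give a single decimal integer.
Answer: 385

Derivation:
vaddr = 481 = 0b0111100001
Split: l1_idx=3, l2_idx=3, offset=1
L1[3] = 1
L2[1][3] = 12
paddr = 12 * 32 + 1 = 385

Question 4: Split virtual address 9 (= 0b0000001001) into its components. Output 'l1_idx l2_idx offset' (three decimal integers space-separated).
Answer: 0 0 9

Derivation:
vaddr = 9 = 0b0000001001
  top 3 bits -> l1_idx = 0
  next 2 bits -> l2_idx = 0
  bottom 5 bits -> offset = 9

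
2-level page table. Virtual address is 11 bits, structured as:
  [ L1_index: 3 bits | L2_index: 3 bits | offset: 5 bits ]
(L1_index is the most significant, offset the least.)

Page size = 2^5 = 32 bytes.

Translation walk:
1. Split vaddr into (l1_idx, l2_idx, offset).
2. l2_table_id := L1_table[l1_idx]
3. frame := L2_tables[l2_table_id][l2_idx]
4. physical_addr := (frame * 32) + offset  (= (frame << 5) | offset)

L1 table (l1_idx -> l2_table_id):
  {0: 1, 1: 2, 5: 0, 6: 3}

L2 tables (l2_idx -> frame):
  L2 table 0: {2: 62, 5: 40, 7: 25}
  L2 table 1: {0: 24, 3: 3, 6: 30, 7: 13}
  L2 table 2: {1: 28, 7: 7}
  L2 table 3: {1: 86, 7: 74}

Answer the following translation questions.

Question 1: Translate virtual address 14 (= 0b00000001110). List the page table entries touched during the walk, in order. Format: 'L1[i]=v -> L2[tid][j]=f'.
Answer: L1[0]=1 -> L2[1][0]=24

Derivation:
vaddr = 14 = 0b00000001110
Split: l1_idx=0, l2_idx=0, offset=14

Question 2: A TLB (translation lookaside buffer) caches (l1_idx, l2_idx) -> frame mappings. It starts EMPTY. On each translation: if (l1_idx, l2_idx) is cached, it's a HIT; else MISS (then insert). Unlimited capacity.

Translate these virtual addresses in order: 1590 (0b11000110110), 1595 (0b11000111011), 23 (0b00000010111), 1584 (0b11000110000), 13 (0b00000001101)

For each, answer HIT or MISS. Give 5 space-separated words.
vaddr=1590: (6,1) not in TLB -> MISS, insert
vaddr=1595: (6,1) in TLB -> HIT
vaddr=23: (0,0) not in TLB -> MISS, insert
vaddr=1584: (6,1) in TLB -> HIT
vaddr=13: (0,0) in TLB -> HIT

Answer: MISS HIT MISS HIT HIT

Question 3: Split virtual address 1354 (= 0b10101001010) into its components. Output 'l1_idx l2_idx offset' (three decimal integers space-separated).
vaddr = 1354 = 0b10101001010
  top 3 bits -> l1_idx = 5
  next 3 bits -> l2_idx = 2
  bottom 5 bits -> offset = 10

Answer: 5 2 10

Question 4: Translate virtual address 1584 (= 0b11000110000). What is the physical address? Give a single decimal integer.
vaddr = 1584 = 0b11000110000
Split: l1_idx=6, l2_idx=1, offset=16
L1[6] = 3
L2[3][1] = 86
paddr = 86 * 32 + 16 = 2768

Answer: 2768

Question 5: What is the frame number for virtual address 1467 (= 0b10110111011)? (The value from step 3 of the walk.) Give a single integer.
Answer: 40

Derivation:
vaddr = 1467: l1_idx=5, l2_idx=5
L1[5] = 0; L2[0][5] = 40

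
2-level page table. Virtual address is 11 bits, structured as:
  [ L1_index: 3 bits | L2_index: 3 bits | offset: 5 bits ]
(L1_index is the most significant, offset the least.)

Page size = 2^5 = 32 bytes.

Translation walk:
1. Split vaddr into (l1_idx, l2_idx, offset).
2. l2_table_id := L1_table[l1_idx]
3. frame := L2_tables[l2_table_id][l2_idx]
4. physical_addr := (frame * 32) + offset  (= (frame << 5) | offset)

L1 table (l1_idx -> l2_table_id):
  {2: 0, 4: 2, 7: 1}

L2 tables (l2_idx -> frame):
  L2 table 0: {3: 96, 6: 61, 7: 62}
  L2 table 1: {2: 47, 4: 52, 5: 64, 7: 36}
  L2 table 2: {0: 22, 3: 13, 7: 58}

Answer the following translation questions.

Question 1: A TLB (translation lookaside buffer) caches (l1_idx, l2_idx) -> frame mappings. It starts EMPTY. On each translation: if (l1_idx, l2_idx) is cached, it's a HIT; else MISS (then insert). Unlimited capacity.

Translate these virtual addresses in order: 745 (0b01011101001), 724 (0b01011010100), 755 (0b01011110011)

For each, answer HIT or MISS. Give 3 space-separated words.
Answer: MISS MISS HIT

Derivation:
vaddr=745: (2,7) not in TLB -> MISS, insert
vaddr=724: (2,6) not in TLB -> MISS, insert
vaddr=755: (2,7) in TLB -> HIT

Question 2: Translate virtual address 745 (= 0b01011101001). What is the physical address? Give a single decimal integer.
Answer: 1993

Derivation:
vaddr = 745 = 0b01011101001
Split: l1_idx=2, l2_idx=7, offset=9
L1[2] = 0
L2[0][7] = 62
paddr = 62 * 32 + 9 = 1993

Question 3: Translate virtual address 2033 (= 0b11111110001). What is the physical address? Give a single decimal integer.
vaddr = 2033 = 0b11111110001
Split: l1_idx=7, l2_idx=7, offset=17
L1[7] = 1
L2[1][7] = 36
paddr = 36 * 32 + 17 = 1169

Answer: 1169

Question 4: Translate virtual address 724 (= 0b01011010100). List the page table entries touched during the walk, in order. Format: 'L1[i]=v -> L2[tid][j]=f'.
vaddr = 724 = 0b01011010100
Split: l1_idx=2, l2_idx=6, offset=20

Answer: L1[2]=0 -> L2[0][6]=61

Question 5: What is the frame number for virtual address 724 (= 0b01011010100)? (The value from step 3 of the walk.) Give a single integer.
Answer: 61

Derivation:
vaddr = 724: l1_idx=2, l2_idx=6
L1[2] = 0; L2[0][6] = 61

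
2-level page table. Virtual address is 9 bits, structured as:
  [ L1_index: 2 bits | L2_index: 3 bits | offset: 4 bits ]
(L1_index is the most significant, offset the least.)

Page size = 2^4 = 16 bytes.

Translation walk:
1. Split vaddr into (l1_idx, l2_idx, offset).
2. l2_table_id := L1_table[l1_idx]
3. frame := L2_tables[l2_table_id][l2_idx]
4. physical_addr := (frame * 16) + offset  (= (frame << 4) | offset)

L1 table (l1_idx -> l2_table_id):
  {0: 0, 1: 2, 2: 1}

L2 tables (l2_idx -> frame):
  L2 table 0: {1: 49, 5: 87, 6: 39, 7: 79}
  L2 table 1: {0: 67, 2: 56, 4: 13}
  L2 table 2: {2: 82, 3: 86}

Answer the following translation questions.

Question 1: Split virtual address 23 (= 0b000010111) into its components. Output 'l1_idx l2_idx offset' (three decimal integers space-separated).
Answer: 0 1 7

Derivation:
vaddr = 23 = 0b000010111
  top 2 bits -> l1_idx = 0
  next 3 bits -> l2_idx = 1
  bottom 4 bits -> offset = 7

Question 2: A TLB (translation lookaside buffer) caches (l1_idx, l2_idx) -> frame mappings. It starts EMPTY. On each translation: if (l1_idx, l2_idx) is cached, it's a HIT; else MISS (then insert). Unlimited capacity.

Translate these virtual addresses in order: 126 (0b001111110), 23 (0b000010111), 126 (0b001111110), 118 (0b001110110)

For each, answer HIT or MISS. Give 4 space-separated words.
vaddr=126: (0,7) not in TLB -> MISS, insert
vaddr=23: (0,1) not in TLB -> MISS, insert
vaddr=126: (0,7) in TLB -> HIT
vaddr=118: (0,7) in TLB -> HIT

Answer: MISS MISS HIT HIT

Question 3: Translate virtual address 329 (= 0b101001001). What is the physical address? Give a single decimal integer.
vaddr = 329 = 0b101001001
Split: l1_idx=2, l2_idx=4, offset=9
L1[2] = 1
L2[1][4] = 13
paddr = 13 * 16 + 9 = 217

Answer: 217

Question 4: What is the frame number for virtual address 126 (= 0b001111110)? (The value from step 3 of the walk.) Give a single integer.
Answer: 79

Derivation:
vaddr = 126: l1_idx=0, l2_idx=7
L1[0] = 0; L2[0][7] = 79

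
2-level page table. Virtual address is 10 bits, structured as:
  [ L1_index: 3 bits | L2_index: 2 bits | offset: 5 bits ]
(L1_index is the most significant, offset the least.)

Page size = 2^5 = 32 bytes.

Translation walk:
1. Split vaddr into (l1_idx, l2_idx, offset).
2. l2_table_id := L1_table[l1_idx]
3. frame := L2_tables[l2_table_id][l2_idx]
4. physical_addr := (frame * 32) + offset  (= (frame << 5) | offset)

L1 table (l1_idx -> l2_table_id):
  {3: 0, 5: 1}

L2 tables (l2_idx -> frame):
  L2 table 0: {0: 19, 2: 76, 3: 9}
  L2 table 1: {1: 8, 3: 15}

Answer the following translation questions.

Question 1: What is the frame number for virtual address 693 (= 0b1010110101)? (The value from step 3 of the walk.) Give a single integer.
Answer: 8

Derivation:
vaddr = 693: l1_idx=5, l2_idx=1
L1[5] = 1; L2[1][1] = 8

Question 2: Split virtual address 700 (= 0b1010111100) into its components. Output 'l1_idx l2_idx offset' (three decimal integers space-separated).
vaddr = 700 = 0b1010111100
  top 3 bits -> l1_idx = 5
  next 2 bits -> l2_idx = 1
  bottom 5 bits -> offset = 28

Answer: 5 1 28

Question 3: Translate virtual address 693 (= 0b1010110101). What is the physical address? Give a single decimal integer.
Answer: 277

Derivation:
vaddr = 693 = 0b1010110101
Split: l1_idx=5, l2_idx=1, offset=21
L1[5] = 1
L2[1][1] = 8
paddr = 8 * 32 + 21 = 277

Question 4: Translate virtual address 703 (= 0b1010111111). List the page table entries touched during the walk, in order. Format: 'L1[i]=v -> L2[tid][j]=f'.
vaddr = 703 = 0b1010111111
Split: l1_idx=5, l2_idx=1, offset=31

Answer: L1[5]=1 -> L2[1][1]=8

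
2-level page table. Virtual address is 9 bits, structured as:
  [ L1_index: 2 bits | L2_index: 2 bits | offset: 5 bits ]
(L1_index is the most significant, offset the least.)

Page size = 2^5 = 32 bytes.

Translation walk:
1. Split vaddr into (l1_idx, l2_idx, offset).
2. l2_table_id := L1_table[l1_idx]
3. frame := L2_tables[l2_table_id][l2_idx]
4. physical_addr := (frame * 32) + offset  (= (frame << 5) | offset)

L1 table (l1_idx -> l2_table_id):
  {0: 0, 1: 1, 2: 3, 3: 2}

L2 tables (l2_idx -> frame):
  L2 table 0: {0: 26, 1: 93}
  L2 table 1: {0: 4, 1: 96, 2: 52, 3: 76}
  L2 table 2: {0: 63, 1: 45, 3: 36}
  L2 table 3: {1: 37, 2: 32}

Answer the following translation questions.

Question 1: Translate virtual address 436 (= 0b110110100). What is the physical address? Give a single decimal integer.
vaddr = 436 = 0b110110100
Split: l1_idx=3, l2_idx=1, offset=20
L1[3] = 2
L2[2][1] = 45
paddr = 45 * 32 + 20 = 1460

Answer: 1460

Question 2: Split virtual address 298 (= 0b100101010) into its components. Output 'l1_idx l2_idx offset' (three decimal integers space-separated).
Answer: 2 1 10

Derivation:
vaddr = 298 = 0b100101010
  top 2 bits -> l1_idx = 2
  next 2 bits -> l2_idx = 1
  bottom 5 bits -> offset = 10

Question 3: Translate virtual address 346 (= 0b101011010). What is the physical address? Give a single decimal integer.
vaddr = 346 = 0b101011010
Split: l1_idx=2, l2_idx=2, offset=26
L1[2] = 3
L2[3][2] = 32
paddr = 32 * 32 + 26 = 1050

Answer: 1050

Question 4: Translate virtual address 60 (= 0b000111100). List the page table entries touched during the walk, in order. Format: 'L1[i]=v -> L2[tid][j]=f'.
vaddr = 60 = 0b000111100
Split: l1_idx=0, l2_idx=1, offset=28

Answer: L1[0]=0 -> L2[0][1]=93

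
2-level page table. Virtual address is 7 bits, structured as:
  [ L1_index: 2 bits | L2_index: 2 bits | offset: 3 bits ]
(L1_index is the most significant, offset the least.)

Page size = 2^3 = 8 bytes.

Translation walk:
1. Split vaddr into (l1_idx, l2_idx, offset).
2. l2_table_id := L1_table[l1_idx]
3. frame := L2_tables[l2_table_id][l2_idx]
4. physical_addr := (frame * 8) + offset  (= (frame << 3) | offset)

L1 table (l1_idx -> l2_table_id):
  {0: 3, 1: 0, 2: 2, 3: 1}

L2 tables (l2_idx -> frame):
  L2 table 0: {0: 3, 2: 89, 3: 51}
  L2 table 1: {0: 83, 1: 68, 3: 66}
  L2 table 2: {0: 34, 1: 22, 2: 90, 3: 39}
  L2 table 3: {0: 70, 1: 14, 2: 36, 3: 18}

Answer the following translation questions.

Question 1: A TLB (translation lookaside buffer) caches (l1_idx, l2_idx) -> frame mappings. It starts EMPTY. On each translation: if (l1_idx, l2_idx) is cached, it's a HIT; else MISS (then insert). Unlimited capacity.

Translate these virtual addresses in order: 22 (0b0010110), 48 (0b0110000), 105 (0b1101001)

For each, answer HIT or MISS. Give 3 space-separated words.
Answer: MISS MISS MISS

Derivation:
vaddr=22: (0,2) not in TLB -> MISS, insert
vaddr=48: (1,2) not in TLB -> MISS, insert
vaddr=105: (3,1) not in TLB -> MISS, insert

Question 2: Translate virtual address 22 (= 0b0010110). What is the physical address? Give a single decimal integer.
Answer: 294

Derivation:
vaddr = 22 = 0b0010110
Split: l1_idx=0, l2_idx=2, offset=6
L1[0] = 3
L2[3][2] = 36
paddr = 36 * 8 + 6 = 294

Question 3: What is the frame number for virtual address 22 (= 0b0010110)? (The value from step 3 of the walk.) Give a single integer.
vaddr = 22: l1_idx=0, l2_idx=2
L1[0] = 3; L2[3][2] = 36

Answer: 36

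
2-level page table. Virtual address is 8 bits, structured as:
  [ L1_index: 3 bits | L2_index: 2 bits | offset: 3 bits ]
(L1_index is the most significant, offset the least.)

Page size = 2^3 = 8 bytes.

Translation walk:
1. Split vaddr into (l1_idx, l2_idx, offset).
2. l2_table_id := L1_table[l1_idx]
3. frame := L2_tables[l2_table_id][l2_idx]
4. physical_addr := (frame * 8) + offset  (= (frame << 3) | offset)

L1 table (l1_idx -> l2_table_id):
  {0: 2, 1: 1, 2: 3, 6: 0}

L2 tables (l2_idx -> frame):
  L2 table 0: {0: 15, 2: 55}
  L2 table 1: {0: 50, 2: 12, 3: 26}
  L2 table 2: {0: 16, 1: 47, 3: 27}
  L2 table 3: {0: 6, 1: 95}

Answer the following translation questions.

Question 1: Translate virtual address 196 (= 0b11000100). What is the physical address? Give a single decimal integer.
Answer: 124

Derivation:
vaddr = 196 = 0b11000100
Split: l1_idx=6, l2_idx=0, offset=4
L1[6] = 0
L2[0][0] = 15
paddr = 15 * 8 + 4 = 124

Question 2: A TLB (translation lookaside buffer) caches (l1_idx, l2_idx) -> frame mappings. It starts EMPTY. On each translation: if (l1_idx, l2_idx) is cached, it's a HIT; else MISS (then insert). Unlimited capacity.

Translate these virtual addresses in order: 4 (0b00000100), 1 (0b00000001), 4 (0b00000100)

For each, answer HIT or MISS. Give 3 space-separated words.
vaddr=4: (0,0) not in TLB -> MISS, insert
vaddr=1: (0,0) in TLB -> HIT
vaddr=4: (0,0) in TLB -> HIT

Answer: MISS HIT HIT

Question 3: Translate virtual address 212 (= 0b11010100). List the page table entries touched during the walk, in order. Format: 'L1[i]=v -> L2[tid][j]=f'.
vaddr = 212 = 0b11010100
Split: l1_idx=6, l2_idx=2, offset=4

Answer: L1[6]=0 -> L2[0][2]=55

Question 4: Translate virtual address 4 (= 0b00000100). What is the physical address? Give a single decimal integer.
Answer: 132

Derivation:
vaddr = 4 = 0b00000100
Split: l1_idx=0, l2_idx=0, offset=4
L1[0] = 2
L2[2][0] = 16
paddr = 16 * 8 + 4 = 132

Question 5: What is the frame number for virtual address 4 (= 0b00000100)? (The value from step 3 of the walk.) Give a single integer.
Answer: 16

Derivation:
vaddr = 4: l1_idx=0, l2_idx=0
L1[0] = 2; L2[2][0] = 16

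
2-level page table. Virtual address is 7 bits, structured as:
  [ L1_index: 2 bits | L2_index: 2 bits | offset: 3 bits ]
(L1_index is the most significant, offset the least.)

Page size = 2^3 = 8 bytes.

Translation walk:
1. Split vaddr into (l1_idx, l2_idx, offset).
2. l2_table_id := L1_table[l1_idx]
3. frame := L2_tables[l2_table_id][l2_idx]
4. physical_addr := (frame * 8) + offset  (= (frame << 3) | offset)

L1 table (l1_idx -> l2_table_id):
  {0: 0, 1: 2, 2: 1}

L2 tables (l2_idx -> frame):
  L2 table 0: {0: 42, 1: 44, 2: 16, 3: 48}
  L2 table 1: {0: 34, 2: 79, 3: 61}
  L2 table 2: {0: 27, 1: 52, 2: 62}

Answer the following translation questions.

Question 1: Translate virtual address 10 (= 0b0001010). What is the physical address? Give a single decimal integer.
Answer: 354

Derivation:
vaddr = 10 = 0b0001010
Split: l1_idx=0, l2_idx=1, offset=2
L1[0] = 0
L2[0][1] = 44
paddr = 44 * 8 + 2 = 354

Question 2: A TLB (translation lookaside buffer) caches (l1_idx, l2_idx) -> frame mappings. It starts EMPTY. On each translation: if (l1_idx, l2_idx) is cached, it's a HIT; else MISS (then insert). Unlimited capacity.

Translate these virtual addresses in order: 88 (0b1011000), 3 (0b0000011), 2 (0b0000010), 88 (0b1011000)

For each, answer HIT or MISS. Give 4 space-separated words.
vaddr=88: (2,3) not in TLB -> MISS, insert
vaddr=3: (0,0) not in TLB -> MISS, insert
vaddr=2: (0,0) in TLB -> HIT
vaddr=88: (2,3) in TLB -> HIT

Answer: MISS MISS HIT HIT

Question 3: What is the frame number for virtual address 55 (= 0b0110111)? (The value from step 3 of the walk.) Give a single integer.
vaddr = 55: l1_idx=1, l2_idx=2
L1[1] = 2; L2[2][2] = 62

Answer: 62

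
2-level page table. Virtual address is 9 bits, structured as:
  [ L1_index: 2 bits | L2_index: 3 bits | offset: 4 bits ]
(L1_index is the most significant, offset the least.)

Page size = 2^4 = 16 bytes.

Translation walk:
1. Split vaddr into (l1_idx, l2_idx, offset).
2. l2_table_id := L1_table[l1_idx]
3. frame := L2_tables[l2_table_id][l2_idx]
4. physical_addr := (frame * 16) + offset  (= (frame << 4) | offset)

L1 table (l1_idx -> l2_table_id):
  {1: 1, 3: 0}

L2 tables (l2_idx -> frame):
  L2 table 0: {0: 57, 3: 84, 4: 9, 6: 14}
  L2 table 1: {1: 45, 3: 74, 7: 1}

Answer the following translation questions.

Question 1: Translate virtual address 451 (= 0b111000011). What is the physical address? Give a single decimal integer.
Answer: 147

Derivation:
vaddr = 451 = 0b111000011
Split: l1_idx=3, l2_idx=4, offset=3
L1[3] = 0
L2[0][4] = 9
paddr = 9 * 16 + 3 = 147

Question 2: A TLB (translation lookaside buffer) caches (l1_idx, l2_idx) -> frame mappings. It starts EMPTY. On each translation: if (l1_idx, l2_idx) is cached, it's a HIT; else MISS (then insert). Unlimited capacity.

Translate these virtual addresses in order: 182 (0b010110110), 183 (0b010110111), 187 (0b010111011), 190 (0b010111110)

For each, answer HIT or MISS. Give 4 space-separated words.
Answer: MISS HIT HIT HIT

Derivation:
vaddr=182: (1,3) not in TLB -> MISS, insert
vaddr=183: (1,3) in TLB -> HIT
vaddr=187: (1,3) in TLB -> HIT
vaddr=190: (1,3) in TLB -> HIT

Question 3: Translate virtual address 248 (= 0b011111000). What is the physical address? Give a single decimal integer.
Answer: 24

Derivation:
vaddr = 248 = 0b011111000
Split: l1_idx=1, l2_idx=7, offset=8
L1[1] = 1
L2[1][7] = 1
paddr = 1 * 16 + 8 = 24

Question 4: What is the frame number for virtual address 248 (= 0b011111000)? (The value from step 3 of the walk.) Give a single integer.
Answer: 1

Derivation:
vaddr = 248: l1_idx=1, l2_idx=7
L1[1] = 1; L2[1][7] = 1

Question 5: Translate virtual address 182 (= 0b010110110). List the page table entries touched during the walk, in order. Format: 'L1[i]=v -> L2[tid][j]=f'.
vaddr = 182 = 0b010110110
Split: l1_idx=1, l2_idx=3, offset=6

Answer: L1[1]=1 -> L2[1][3]=74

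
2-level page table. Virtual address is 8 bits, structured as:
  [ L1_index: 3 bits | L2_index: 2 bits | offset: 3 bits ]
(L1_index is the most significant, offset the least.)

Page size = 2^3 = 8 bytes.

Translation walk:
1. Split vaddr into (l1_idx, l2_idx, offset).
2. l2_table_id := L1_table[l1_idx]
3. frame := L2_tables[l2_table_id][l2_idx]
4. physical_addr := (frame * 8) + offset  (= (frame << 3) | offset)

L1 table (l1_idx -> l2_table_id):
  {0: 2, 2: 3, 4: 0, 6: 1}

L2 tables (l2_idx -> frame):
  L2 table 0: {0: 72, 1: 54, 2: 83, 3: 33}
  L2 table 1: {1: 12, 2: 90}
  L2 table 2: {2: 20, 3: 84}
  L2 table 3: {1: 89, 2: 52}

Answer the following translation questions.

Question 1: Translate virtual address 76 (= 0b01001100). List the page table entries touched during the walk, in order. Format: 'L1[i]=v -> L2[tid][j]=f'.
Answer: L1[2]=3 -> L2[3][1]=89

Derivation:
vaddr = 76 = 0b01001100
Split: l1_idx=2, l2_idx=1, offset=4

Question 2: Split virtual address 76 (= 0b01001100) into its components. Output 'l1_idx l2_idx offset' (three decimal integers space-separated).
vaddr = 76 = 0b01001100
  top 3 bits -> l1_idx = 2
  next 2 bits -> l2_idx = 1
  bottom 3 bits -> offset = 4

Answer: 2 1 4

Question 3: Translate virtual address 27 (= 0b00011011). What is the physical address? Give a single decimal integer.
vaddr = 27 = 0b00011011
Split: l1_idx=0, l2_idx=3, offset=3
L1[0] = 2
L2[2][3] = 84
paddr = 84 * 8 + 3 = 675

Answer: 675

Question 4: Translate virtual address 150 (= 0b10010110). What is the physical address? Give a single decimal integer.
Answer: 670

Derivation:
vaddr = 150 = 0b10010110
Split: l1_idx=4, l2_idx=2, offset=6
L1[4] = 0
L2[0][2] = 83
paddr = 83 * 8 + 6 = 670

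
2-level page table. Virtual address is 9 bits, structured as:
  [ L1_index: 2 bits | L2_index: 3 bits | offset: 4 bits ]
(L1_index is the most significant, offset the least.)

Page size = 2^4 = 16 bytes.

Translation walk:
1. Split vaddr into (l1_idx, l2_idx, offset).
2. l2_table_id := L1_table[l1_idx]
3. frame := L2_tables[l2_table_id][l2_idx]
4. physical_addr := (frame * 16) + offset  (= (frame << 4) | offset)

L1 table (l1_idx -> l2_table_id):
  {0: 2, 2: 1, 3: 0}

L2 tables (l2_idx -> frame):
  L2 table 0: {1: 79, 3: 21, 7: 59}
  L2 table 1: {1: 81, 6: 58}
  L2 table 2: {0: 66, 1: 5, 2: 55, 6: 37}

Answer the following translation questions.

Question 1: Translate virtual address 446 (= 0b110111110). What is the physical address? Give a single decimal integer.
vaddr = 446 = 0b110111110
Split: l1_idx=3, l2_idx=3, offset=14
L1[3] = 0
L2[0][3] = 21
paddr = 21 * 16 + 14 = 350

Answer: 350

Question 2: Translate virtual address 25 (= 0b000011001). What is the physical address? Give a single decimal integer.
vaddr = 25 = 0b000011001
Split: l1_idx=0, l2_idx=1, offset=9
L1[0] = 2
L2[2][1] = 5
paddr = 5 * 16 + 9 = 89

Answer: 89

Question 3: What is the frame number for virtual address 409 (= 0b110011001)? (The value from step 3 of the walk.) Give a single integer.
Answer: 79

Derivation:
vaddr = 409: l1_idx=3, l2_idx=1
L1[3] = 0; L2[0][1] = 79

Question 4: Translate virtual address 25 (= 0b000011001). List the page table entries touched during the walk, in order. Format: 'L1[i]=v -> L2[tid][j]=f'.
vaddr = 25 = 0b000011001
Split: l1_idx=0, l2_idx=1, offset=9

Answer: L1[0]=2 -> L2[2][1]=5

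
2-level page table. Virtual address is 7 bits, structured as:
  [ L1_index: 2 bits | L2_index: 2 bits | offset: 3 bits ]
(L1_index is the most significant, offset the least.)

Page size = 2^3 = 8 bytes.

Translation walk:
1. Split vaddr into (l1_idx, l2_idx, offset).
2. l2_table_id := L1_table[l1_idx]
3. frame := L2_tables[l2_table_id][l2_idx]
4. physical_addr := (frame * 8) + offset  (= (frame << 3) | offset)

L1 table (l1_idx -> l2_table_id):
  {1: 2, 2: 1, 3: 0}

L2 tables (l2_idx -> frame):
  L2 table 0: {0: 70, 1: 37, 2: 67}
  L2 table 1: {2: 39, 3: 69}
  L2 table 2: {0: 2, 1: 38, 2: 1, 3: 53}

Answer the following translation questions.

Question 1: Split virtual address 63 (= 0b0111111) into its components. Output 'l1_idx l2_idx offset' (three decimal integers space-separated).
vaddr = 63 = 0b0111111
  top 2 bits -> l1_idx = 1
  next 2 bits -> l2_idx = 3
  bottom 3 bits -> offset = 7

Answer: 1 3 7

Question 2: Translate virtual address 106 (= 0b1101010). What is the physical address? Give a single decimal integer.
Answer: 298

Derivation:
vaddr = 106 = 0b1101010
Split: l1_idx=3, l2_idx=1, offset=2
L1[3] = 0
L2[0][1] = 37
paddr = 37 * 8 + 2 = 298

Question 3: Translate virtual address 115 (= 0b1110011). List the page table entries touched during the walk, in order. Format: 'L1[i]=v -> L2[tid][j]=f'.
Answer: L1[3]=0 -> L2[0][2]=67

Derivation:
vaddr = 115 = 0b1110011
Split: l1_idx=3, l2_idx=2, offset=3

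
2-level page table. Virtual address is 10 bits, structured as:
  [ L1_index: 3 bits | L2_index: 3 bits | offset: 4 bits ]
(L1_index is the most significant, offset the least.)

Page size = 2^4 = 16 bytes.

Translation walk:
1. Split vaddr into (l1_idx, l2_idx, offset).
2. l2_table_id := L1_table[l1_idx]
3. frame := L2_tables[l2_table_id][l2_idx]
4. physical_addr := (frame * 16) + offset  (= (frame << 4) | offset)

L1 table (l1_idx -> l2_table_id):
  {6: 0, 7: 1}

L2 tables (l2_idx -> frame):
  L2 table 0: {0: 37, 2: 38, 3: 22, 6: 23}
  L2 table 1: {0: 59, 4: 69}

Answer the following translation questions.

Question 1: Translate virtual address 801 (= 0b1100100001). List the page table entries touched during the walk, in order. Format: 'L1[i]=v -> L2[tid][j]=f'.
Answer: L1[6]=0 -> L2[0][2]=38

Derivation:
vaddr = 801 = 0b1100100001
Split: l1_idx=6, l2_idx=2, offset=1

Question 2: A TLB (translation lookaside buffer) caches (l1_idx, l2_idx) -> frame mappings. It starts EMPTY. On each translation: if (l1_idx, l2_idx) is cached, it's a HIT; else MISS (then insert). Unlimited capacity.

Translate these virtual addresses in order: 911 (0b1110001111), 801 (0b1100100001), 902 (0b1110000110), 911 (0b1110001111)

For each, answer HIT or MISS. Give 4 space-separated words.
vaddr=911: (7,0) not in TLB -> MISS, insert
vaddr=801: (6,2) not in TLB -> MISS, insert
vaddr=902: (7,0) in TLB -> HIT
vaddr=911: (7,0) in TLB -> HIT

Answer: MISS MISS HIT HIT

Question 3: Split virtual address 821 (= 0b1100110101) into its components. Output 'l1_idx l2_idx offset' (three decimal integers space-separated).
vaddr = 821 = 0b1100110101
  top 3 bits -> l1_idx = 6
  next 3 bits -> l2_idx = 3
  bottom 4 bits -> offset = 5

Answer: 6 3 5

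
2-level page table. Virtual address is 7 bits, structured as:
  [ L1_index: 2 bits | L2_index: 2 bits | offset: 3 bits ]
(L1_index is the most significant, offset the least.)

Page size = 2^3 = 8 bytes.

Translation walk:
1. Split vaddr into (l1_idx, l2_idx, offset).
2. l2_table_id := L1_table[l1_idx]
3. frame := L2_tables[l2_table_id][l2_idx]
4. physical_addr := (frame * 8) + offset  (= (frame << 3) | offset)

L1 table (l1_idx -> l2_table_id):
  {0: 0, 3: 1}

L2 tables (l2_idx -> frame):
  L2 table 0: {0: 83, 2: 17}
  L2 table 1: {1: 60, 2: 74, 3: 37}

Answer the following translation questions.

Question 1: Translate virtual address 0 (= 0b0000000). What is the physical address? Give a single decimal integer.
Answer: 664

Derivation:
vaddr = 0 = 0b0000000
Split: l1_idx=0, l2_idx=0, offset=0
L1[0] = 0
L2[0][0] = 83
paddr = 83 * 8 + 0 = 664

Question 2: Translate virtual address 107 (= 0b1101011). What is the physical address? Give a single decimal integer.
vaddr = 107 = 0b1101011
Split: l1_idx=3, l2_idx=1, offset=3
L1[3] = 1
L2[1][1] = 60
paddr = 60 * 8 + 3 = 483

Answer: 483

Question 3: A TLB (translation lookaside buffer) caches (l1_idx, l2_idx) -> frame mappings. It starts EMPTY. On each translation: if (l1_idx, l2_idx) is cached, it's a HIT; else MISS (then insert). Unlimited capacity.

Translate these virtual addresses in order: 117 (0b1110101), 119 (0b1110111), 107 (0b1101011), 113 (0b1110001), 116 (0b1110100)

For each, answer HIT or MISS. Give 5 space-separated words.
Answer: MISS HIT MISS HIT HIT

Derivation:
vaddr=117: (3,2) not in TLB -> MISS, insert
vaddr=119: (3,2) in TLB -> HIT
vaddr=107: (3,1) not in TLB -> MISS, insert
vaddr=113: (3,2) in TLB -> HIT
vaddr=116: (3,2) in TLB -> HIT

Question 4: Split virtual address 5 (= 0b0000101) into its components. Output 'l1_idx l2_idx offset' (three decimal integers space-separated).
vaddr = 5 = 0b0000101
  top 2 bits -> l1_idx = 0
  next 2 bits -> l2_idx = 0
  bottom 3 bits -> offset = 5

Answer: 0 0 5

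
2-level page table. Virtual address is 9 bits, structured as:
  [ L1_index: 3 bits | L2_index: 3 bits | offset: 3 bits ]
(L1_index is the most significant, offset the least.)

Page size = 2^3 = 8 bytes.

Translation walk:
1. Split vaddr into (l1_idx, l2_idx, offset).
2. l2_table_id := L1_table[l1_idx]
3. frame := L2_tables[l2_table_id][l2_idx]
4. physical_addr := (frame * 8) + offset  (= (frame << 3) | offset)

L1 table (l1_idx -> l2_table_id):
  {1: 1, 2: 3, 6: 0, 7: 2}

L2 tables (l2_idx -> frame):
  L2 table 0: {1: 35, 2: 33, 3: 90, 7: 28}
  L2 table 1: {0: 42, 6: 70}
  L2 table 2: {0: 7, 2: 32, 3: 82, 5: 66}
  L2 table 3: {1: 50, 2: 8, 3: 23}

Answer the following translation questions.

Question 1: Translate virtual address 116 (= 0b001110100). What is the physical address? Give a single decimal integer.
vaddr = 116 = 0b001110100
Split: l1_idx=1, l2_idx=6, offset=4
L1[1] = 1
L2[1][6] = 70
paddr = 70 * 8 + 4 = 564

Answer: 564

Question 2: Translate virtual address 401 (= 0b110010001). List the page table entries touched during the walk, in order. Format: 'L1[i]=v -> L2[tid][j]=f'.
vaddr = 401 = 0b110010001
Split: l1_idx=6, l2_idx=2, offset=1

Answer: L1[6]=0 -> L2[0][2]=33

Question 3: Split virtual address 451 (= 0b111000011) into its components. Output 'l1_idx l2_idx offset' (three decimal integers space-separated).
Answer: 7 0 3

Derivation:
vaddr = 451 = 0b111000011
  top 3 bits -> l1_idx = 7
  next 3 bits -> l2_idx = 0
  bottom 3 bits -> offset = 3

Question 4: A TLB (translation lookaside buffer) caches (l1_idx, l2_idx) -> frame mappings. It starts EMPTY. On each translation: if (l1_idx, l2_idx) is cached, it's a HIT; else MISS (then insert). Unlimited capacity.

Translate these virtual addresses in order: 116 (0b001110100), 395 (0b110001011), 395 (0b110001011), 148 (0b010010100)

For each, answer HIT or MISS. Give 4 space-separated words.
Answer: MISS MISS HIT MISS

Derivation:
vaddr=116: (1,6) not in TLB -> MISS, insert
vaddr=395: (6,1) not in TLB -> MISS, insert
vaddr=395: (6,1) in TLB -> HIT
vaddr=148: (2,2) not in TLB -> MISS, insert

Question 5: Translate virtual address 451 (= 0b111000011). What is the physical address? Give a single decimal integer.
vaddr = 451 = 0b111000011
Split: l1_idx=7, l2_idx=0, offset=3
L1[7] = 2
L2[2][0] = 7
paddr = 7 * 8 + 3 = 59

Answer: 59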